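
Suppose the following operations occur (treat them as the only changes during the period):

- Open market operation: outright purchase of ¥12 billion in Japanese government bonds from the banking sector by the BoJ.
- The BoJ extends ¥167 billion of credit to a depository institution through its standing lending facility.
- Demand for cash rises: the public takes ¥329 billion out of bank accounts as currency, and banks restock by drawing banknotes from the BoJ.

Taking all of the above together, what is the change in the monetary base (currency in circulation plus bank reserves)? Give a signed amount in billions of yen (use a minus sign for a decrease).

+¥179 billion

BoJ balance sheet:
  Assets:      Securities +¥12B, Loans to banks +¥167B
  Liabilities: Bank reserves −¥150B, Currency in circulation +¥329B
Monetary base = currency + reserves: +¥329B + (−¥150B) = +¥179 billion.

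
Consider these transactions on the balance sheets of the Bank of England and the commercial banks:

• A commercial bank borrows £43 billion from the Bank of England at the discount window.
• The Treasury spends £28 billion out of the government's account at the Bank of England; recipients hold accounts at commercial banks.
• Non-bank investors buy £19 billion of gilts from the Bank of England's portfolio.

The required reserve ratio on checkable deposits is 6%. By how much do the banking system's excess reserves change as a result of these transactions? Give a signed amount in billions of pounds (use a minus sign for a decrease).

+£51.46 billion

Discount-window loan £43 billion: reserves +£43B, deposits 0.
Government spending £28 billion: reserves +£28B, deposits +£28B.
Asset sale (to non-banks) £19 billion: reserves −£19B, deposits −£19B.
Totals: Δreserves = +£52B, Δdeposits = +£9B.
Δrequired reserves = 6% × +£9B = +£0.54B.
Δexcess reserves = Δreserves − Δrequired = +£52B − (+£0.54B) = +£51.46 billion.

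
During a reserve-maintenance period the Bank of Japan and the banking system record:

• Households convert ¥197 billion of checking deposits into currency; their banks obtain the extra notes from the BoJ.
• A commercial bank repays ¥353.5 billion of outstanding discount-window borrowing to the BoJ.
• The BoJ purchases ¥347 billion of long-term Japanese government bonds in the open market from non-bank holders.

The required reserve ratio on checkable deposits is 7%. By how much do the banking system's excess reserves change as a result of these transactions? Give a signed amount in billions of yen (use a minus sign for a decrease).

Currency withdrawal ¥197 billion: reserves −¥197B, deposits −¥197B.
Discount-window repayment ¥353.5 billion: reserves −¥353.5B, deposits 0.
Asset purchase (from non-banks) ¥347 billion: reserves +¥347B, deposits +¥347B.
Totals: Δreserves = −¥203.5B, Δdeposits = +¥150B.
Δrequired reserves = 7% × +¥150B = +¥10.5B.
Δexcess reserves = Δreserves − Δrequired = −¥203.5B − (+¥10.5B) = -¥214 billion.

-¥214 billion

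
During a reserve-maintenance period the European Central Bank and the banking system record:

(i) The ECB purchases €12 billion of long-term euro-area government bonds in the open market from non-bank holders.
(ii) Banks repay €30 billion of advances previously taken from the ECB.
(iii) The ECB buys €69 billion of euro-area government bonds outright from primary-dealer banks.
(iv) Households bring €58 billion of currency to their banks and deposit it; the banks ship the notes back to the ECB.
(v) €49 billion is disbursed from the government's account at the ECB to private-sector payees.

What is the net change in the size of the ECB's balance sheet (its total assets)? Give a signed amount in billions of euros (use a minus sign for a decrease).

+€51 billion

Asset purchase (from non-banks) €12 billion: an ECB asset is acquired → +€12B.
Discount-window repayment €30 billion: an ECB asset is shed → −€30B.
OMO purchase (from banks) €69 billion: an ECB asset is acquired → +€69B.
Currency deposit €58 billion: only the composition of liabilities changes → 0.
Government spending €49 billion: only the composition of liabilities changes → 0.
Net: 12 − 30 + 69 + 0 + 0 = +€51 billion.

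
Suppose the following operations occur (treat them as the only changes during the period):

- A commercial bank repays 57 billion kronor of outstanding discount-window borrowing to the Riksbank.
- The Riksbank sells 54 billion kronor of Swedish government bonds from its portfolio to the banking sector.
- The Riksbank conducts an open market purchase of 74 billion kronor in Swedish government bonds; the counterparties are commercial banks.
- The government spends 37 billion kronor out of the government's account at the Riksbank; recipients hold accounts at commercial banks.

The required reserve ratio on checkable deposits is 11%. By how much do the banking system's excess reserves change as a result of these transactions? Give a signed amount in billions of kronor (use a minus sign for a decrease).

-4.07 billion

Discount-window repayment 57 billion kronor: reserves −57B, deposits 0.
OMO sale (to banks) 54 billion kronor: reserves −54B, deposits 0.
OMO purchase (from banks) 74 billion kronor: reserves +74B, deposits 0.
Government spending 37 billion kronor: reserves +37B, deposits +37B.
Totals: Δreserves = 0, Δdeposits = +37B.
Δrequired reserves = 11% × +37B = +4.07B.
Δexcess reserves = Δreserves − Δrequired = 0 − (+4.07B) = -4.07 billion.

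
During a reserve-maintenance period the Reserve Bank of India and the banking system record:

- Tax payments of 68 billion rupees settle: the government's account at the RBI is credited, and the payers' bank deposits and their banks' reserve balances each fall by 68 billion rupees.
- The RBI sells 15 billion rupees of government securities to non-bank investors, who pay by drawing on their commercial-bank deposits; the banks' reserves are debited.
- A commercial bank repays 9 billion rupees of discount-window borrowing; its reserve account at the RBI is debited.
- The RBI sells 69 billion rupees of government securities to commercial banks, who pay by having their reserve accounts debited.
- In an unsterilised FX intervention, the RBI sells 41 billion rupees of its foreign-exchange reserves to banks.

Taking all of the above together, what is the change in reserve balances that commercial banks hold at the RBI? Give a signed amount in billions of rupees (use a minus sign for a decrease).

Government account inflow 68 billion rupees: funds move from bank reserves into the government account → −68B.
Asset sale (to non-banks) 15 billion rupees: the non-bank buyers' banks settle from reserves → −15B.
Discount-window repayment 9 billion rupees: repayment is debited from reserves → −9B.
OMO sale (to banks) 69 billion rupees: the buying banks pay out of their reserve balances → −69B.
FX sale 41 billion rupees: the buying banks pay out of their reserve balances → −41B.
Net: −68 − 15 − 9 − 69 − 41 = -202 billion.

-202 billion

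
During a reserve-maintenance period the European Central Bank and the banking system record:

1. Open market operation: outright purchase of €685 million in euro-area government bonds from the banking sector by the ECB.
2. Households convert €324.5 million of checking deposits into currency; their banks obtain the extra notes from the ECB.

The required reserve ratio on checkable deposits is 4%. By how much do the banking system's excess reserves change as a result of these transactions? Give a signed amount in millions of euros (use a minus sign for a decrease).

+€373.48 million

OMO purchase (from banks) €685 million: reserves +€685M, deposits 0.
Currency withdrawal €324.5 million: reserves −€324.5M, deposits −€324.5M.
Totals: Δreserves = +€360.5M, Δdeposits = −€324.5M.
Δrequired reserves = 4% × −€324.5M = −€12.98M.
Δexcess reserves = Δreserves − Δrequired = +€360.5M − (−€12.98M) = +€373.48 million.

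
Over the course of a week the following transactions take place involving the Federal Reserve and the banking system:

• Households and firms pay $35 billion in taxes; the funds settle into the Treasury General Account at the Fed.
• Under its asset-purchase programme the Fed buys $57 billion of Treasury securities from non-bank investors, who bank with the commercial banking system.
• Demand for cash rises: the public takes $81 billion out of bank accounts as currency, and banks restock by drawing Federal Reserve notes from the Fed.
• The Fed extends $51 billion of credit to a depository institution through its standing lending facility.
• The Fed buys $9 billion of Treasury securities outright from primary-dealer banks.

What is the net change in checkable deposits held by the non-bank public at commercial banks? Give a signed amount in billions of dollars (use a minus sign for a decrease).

Fed balance sheet:
  Assets:      Securities +$66B, Loans to banks +$51B
  Liabilities: Bank reserves +$1B, Currency in circulation +$81B, Government deposits +$35B
Commercial banking system:
  Assets:      Reserves at CB +$1B, Securities −$9B
  Liabilities: Checkable deposits −$59B, Borrowings from CB +$51B
So the change in checkable deposits held by the non-bank public at commercial banks is -$59 billion.

-$59 billion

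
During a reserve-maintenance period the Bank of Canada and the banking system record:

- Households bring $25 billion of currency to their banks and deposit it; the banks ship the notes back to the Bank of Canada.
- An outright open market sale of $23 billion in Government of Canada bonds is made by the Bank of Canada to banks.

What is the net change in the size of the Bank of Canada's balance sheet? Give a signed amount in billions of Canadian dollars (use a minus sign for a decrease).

-$23 billion

Bank of Canada balance sheet:
  Assets:      Securities −$23B
  Liabilities: Bank reserves +$2B, Currency in circulation −$25B
Commercial banking system:
  Assets:      Reserves at CB +$2B, Securities +$23B
  Liabilities: Checkable deposits +$25B
Change in total Bank of Canada assets = -$23 billion.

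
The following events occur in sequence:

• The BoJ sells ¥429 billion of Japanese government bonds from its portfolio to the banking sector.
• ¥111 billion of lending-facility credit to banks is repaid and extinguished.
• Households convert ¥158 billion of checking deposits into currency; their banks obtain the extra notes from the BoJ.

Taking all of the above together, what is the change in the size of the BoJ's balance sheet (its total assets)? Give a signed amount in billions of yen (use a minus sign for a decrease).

-¥540 billion

BoJ balance sheet:
  Assets:      Securities −¥429B, Loans to banks −¥111B
  Liabilities: Bank reserves −¥698B, Currency in circulation +¥158B
Commercial banking system:
  Assets:      Reserves at CB −¥698B, Securities +¥429B
  Liabilities: Checkable deposits −¥158B, Borrowings from CB −¥111B
Change in total BoJ assets = -¥540 billion.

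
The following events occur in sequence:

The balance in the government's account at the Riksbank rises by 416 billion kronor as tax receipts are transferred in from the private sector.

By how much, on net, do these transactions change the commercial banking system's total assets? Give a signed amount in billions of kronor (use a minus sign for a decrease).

-416 billion

Riksbank balance sheet:
  Assets:      no change
  Liabilities: Bank reserves −416B, Government deposits +416B
Commercial banking system:
  Assets:      Reserves at CB −416B
  Liabilities: Checkable deposits −416B
Change in total bank assets = -416 billion.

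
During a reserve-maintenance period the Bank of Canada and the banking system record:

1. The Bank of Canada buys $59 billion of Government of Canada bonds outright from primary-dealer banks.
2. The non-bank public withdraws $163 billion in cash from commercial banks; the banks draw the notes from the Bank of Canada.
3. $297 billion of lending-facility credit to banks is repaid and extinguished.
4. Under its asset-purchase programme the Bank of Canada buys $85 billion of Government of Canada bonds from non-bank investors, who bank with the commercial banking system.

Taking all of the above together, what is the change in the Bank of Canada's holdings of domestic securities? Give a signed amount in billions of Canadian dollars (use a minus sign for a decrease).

+$144 billion

Bank of Canada balance sheet:
  Assets:      Securities +$144B, Loans to banks −$297B
  Liabilities: Bank reserves −$316B, Currency in circulation +$163B
Commercial banking system:
  Assets:      Reserves at CB −$316B, Securities −$59B
  Liabilities: Checkable deposits −$78B, Borrowings from CB −$297B
So the change in the Bank of Canada's holdings of domestic securities is +$144 billion.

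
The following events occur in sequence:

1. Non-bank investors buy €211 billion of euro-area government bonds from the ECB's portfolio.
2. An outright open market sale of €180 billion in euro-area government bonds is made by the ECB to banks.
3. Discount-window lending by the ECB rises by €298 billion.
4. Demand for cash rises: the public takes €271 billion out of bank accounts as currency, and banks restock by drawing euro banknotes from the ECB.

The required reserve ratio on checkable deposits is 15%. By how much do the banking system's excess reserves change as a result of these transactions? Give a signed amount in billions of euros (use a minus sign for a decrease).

Asset sale (to non-banks) €211 billion: reserves −€211B, deposits −€211B.
OMO sale (to banks) €180 billion: reserves −€180B, deposits 0.
Discount-window loan €298 billion: reserves +€298B, deposits 0.
Currency withdrawal €271 billion: reserves −€271B, deposits −€271B.
Totals: Δreserves = −€364B, Δdeposits = −€482B.
Δrequired reserves = 15% × −€482B = −€72.3B.
Δexcess reserves = Δreserves − Δrequired = −€364B − (−€72.3B) = -€291.7 billion.

-€291.7 billion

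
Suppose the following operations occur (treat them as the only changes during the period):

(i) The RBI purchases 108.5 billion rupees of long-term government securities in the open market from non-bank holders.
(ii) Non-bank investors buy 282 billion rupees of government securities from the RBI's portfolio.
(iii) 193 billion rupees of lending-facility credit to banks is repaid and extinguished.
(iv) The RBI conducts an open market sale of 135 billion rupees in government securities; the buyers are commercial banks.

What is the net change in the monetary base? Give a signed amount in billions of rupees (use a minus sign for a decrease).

-501.5 billion

Asset purchase (from non-banks) 108.5 billion rupees: RBI balance sheet expands → +108.5B.
Asset sale (to non-banks) 282 billion rupees: RBI balance sheet contracts → −282B.
Discount-window repayment 193 billion rupees: RBI balance sheet contracts → −193B.
OMO sale (to banks) 135 billion rupees: RBI balance sheet contracts → −135B.
Net: 108.5 − 282 − 193 − 135 = -501.5 billion.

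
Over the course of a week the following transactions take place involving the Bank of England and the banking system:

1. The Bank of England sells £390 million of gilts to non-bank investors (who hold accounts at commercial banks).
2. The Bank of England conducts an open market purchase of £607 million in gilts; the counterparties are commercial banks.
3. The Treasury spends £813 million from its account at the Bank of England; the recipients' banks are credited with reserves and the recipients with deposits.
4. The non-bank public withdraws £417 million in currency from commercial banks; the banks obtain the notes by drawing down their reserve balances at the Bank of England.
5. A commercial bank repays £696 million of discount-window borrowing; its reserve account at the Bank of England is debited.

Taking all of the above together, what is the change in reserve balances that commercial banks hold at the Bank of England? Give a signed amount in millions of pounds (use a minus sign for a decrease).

-£83 million

Bank of England balance sheet:
  Assets:      Securities +£217M, Loans to banks −£696M
  Liabilities: Bank reserves −£83M, Currency in circulation +£417M, Government deposits −£813M
So the change in reserve balances that commercial banks hold at the Bank of England is -£83 million.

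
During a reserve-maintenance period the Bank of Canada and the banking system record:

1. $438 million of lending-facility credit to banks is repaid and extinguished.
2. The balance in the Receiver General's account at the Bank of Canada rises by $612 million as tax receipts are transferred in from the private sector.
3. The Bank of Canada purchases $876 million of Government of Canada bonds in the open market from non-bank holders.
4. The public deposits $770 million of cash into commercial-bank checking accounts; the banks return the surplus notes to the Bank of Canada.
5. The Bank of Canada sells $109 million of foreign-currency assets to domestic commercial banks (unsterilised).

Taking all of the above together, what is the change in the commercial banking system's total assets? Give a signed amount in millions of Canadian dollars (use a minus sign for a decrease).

Bank of Canada balance sheet:
  Assets:      Securities +$876M, Loans to banks −$438M, Foreign assets −$109M
  Liabilities: Bank reserves +$487M, Currency in circulation −$770M, Government deposits +$612M
Commercial banking system:
  Assets:      Reserves at CB +$487M, Foreign assets +$109M
  Liabilities: Checkable deposits +$1034M, Borrowings from CB −$438M
Change in total bank assets = +$596 million.

+$596 million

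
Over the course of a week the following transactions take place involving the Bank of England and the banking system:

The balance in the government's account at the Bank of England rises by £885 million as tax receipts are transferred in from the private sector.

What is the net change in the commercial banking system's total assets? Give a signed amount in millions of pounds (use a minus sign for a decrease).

Bank of England balance sheet:
  Assets:      no change
  Liabilities: Bank reserves −£885M, Government deposits +£885M
Commercial banking system:
  Assets:      Reserves at CB −£885M
  Liabilities: Checkable deposits −£885M
Change in total bank assets = -£885 million.

-£885 million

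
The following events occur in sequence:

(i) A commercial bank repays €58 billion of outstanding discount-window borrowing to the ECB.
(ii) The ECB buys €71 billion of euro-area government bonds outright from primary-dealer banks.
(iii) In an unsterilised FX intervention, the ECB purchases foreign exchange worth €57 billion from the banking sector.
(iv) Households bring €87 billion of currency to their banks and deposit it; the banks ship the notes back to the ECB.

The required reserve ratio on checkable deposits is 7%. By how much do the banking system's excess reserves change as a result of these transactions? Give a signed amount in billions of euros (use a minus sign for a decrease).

Discount-window repayment €58 billion: reserves −€58B, deposits 0.
OMO purchase (from banks) €71 billion: reserves +€71B, deposits 0.
FX purchase €57 billion: reserves +€57B, deposits 0.
Currency deposit €87 billion: reserves +€87B, deposits +€87B.
Totals: Δreserves = +€157B, Δdeposits = +€87B.
Δrequired reserves = 7% × +€87B = +€6.09B.
Δexcess reserves = Δreserves − Δrequired = +€157B − (+€6.09B) = +€150.91 billion.

+€150.91 billion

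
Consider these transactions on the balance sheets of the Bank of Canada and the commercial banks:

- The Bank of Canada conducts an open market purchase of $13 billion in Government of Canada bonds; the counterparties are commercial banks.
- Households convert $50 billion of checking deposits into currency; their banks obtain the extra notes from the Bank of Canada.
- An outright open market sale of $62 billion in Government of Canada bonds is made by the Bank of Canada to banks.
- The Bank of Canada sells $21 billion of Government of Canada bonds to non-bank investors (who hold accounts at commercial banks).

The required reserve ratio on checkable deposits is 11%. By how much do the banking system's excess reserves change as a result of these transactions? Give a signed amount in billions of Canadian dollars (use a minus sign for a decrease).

OMO purchase (from banks) $13 billion: reserves +$13B, deposits 0.
Currency withdrawal $50 billion: reserves −$50B, deposits −$50B.
OMO sale (to banks) $62 billion: reserves −$62B, deposits 0.
Asset sale (to non-banks) $21 billion: reserves −$21B, deposits −$21B.
Totals: Δreserves = −$120B, Δdeposits = −$71B.
Δrequired reserves = 11% × −$71B = −$7.81B.
Δexcess reserves = Δreserves − Δrequired = −$120B − (−$7.81B) = -$112.19 billion.

-$112.19 billion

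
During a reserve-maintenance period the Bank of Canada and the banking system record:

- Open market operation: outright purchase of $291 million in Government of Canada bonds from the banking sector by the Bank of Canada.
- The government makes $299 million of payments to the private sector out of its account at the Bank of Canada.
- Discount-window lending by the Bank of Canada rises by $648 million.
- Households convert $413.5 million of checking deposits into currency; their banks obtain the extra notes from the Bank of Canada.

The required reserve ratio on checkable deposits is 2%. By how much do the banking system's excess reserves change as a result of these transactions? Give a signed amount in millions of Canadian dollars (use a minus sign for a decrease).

OMO purchase (from banks) $291 million: reserves +$291M, deposits 0.
Government spending $299 million: reserves +$299M, deposits +$299M.
Discount-window loan $648 million: reserves +$648M, deposits 0.
Currency withdrawal $413.5 million: reserves −$413.5M, deposits −$413.5M.
Totals: Δreserves = +$824.5M, Δdeposits = −$114.5M.
Δrequired reserves = 2% × −$114.5M = −$2.29M.
Δexcess reserves = Δreserves − Δrequired = +$824.5M − (−$2.29M) = +$826.79 million.

+$826.79 million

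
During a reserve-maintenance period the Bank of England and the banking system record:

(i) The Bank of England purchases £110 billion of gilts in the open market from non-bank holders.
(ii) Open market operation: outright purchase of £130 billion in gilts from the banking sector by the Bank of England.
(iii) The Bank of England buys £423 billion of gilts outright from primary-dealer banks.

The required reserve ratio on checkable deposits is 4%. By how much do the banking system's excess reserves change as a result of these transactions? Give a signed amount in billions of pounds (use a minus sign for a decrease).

Asset purchase (from non-banks) £110 billion: reserves +£110B, deposits +£110B.
OMO purchase (from banks) £130 billion: reserves +£130B, deposits 0.
OMO purchase (from banks) £423 billion: reserves +£423B, deposits 0.
Totals: Δreserves = +£663B, Δdeposits = +£110B.
Δrequired reserves = 4% × +£110B = +£4.4B.
Δexcess reserves = Δreserves − Δrequired = +£663B − (+£4.4B) = +£658.6 billion.

+£658.6 billion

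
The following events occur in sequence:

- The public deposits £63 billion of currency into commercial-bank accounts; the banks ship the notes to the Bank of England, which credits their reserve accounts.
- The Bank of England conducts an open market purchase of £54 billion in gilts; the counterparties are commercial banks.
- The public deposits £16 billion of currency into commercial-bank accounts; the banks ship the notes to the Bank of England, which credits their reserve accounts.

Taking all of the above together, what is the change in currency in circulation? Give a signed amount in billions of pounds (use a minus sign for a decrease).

-£79 billion

Bank of England balance sheet:
  Assets:      Securities +£54B
  Liabilities: Bank reserves +£133B, Currency in circulation −£79B
Commercial banking system:
  Assets:      Reserves at CB +£133B, Securities −£54B
  Liabilities: Checkable deposits +£79B
So the change in currency in circulation is -£79 billion.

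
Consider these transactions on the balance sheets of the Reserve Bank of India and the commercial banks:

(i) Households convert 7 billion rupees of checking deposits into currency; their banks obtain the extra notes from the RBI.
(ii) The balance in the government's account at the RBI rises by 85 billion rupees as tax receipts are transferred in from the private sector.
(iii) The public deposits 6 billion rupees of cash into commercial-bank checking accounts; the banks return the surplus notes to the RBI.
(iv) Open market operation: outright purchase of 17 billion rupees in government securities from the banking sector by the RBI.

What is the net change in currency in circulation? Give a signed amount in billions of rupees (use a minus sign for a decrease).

+1 billion

Currency withdrawal 7 billion rupees: notes leave the central bank → +7B.
Government account inflow 85 billion rupees: no currency enters or leaves circulation → 0.
Currency deposit 6 billion rupees: notes return to the central bank → −6B.
OMO purchase (from banks) 17 billion rupees: no currency enters or leaves circulation → 0.
Net: 7 + 0 − 6 + 0 = +1 billion.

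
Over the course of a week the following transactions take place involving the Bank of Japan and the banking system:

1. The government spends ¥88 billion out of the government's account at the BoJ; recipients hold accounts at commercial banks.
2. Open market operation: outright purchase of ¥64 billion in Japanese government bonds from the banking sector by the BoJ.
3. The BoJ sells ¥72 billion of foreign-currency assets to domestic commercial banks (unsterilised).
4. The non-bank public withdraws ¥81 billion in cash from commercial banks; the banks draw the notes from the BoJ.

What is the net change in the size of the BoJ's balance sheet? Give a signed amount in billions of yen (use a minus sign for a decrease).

Government spending ¥88 billion: only the composition of liabilities changes → 0.
OMO purchase (from banks) ¥64 billion: a BoJ asset is acquired → +¥64B.
FX sale ¥72 billion: a BoJ asset is shed → −¥72B.
Currency withdrawal ¥81 billion: only the composition of liabilities changes → 0.
Net: 0 + 64 − 72 + 0 = -¥8 billion.

-¥8 billion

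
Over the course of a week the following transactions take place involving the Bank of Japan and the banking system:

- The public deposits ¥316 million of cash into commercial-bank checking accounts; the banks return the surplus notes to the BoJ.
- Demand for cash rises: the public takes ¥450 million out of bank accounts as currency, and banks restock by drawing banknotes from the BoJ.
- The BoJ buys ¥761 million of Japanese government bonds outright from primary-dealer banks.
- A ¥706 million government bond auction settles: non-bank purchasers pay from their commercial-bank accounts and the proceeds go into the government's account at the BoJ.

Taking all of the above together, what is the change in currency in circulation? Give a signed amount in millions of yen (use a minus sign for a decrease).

+¥134 million

Currency deposit ¥316 million: notes return to the central bank → −¥316M.
Currency withdrawal ¥450 million: notes leave the central bank → +¥450M.
OMO purchase (from banks) ¥761 million: no currency enters or leaves circulation → 0.
Government account inflow ¥706 million: no currency enters or leaves circulation → 0.
Net: −316 + 450 + 0 + 0 = +¥134 million.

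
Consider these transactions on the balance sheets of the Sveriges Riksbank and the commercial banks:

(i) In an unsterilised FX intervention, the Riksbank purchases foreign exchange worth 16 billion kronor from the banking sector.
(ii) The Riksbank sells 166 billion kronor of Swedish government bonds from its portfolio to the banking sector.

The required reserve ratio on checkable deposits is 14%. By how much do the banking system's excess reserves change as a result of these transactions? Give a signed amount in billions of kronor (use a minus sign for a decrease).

FX purchase 16 billion kronor: reserves +16B, deposits 0.
OMO sale (to banks) 166 billion kronor: reserves −166B, deposits 0.
Totals: Δreserves = −150B, Δdeposits = 0.
Δrequired reserves = 14% × 0 = 0.
Δexcess reserves = Δreserves − Δrequired = −150B − (0) = -150 billion.

-150 billion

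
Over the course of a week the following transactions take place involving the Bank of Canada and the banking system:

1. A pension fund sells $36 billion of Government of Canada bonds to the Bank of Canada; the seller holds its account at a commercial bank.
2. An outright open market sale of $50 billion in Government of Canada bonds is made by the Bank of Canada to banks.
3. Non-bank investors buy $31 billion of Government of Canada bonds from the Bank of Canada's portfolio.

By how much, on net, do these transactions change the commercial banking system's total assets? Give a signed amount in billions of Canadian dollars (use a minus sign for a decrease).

Asset purchase (from non-banks) $36 billion: bank balance sheets expand → +$36B.
OMO sale (to banks) $50 billion: just an asset swap on bank balance sheets → 0.
Asset sale (to non-banks) $31 billion: bank balance sheets shrink → −$31B.
Net: 36 + 0 − 31 = +$5 billion.

+$5 billion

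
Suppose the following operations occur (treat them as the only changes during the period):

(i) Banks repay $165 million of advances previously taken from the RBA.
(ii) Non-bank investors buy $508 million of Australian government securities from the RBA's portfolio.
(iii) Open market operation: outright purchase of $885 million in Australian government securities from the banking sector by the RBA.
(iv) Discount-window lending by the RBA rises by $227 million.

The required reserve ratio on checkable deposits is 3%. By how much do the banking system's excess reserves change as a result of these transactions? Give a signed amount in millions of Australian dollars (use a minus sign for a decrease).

Discount-window repayment $165 million: reserves −$165M, deposits 0.
Asset sale (to non-banks) $508 million: reserves −$508M, deposits −$508M.
OMO purchase (from banks) $885 million: reserves +$885M, deposits 0.
Discount-window loan $227 million: reserves +$227M, deposits 0.
Totals: Δreserves = +$439M, Δdeposits = −$508M.
Δrequired reserves = 3% × −$508M = −$15.24M.
Δexcess reserves = Δreserves − Δrequired = +$439M − (−$15.24M) = +$454.24 million.

+$454.24 million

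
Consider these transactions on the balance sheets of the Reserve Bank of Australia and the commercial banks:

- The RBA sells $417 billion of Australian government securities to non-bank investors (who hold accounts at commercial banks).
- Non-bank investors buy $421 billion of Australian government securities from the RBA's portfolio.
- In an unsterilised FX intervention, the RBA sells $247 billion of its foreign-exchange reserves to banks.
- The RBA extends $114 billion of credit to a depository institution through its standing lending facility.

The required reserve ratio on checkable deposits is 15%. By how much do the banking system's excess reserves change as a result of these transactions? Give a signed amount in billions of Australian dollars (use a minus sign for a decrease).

-$845.3 billion

Asset sale (to non-banks) $417 billion: reserves −$417B, deposits −$417B.
Asset sale (to non-banks) $421 billion: reserves −$421B, deposits −$421B.
FX sale $247 billion: reserves −$247B, deposits 0.
Discount-window loan $114 billion: reserves +$114B, deposits 0.
Totals: Δreserves = −$971B, Δdeposits = −$838B.
Δrequired reserves = 15% × −$838B = −$125.7B.
Δexcess reserves = Δreserves − Δrequired = −$971B − (−$125.7B) = -$845.3 billion.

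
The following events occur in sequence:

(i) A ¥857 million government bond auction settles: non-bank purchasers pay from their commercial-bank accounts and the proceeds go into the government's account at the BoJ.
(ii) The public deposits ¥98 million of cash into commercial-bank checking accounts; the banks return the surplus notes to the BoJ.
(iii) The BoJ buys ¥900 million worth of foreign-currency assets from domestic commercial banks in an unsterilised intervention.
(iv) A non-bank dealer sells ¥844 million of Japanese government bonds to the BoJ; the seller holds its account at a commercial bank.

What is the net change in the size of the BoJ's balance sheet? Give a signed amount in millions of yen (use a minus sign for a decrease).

Government account inflow ¥857 million: only the composition of liabilities changes → 0.
Currency deposit ¥98 million: only the composition of liabilities changes → 0.
FX purchase ¥900 million: a BoJ asset is acquired → +¥900M.
Asset purchase (from non-banks) ¥844 million: a BoJ asset is acquired → +¥844M.
Net: 0 + 0 + 900 + 844 = +¥1744 million.

+¥1744 million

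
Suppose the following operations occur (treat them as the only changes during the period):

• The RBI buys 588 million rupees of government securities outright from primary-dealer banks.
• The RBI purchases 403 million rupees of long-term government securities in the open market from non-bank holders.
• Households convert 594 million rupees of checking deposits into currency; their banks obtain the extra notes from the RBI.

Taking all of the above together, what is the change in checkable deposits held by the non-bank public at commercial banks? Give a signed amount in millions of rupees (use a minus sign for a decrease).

-191 million

OMO purchase (from banks) 588 million rupees: the counterparty is a bank, so public deposits are unchanged → 0.
Asset purchase (from non-banks) 403 million rupees: non-bank counterparties' bank balances rise → +403M.
Currency withdrawal 594 million rupees: non-bank counterparties' bank balances fall → −594M.
Net: 0 + 403 − 594 = -191 million.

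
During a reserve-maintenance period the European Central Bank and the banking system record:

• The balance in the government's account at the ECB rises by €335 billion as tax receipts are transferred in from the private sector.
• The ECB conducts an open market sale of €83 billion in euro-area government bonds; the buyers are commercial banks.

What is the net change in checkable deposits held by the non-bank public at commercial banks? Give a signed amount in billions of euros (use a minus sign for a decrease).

ECB balance sheet:
  Assets:      Securities −€83B
  Liabilities: Bank reserves −€418B, Government deposits +€335B
Commercial banking system:
  Assets:      Reserves at CB −€418B, Securities +€83B
  Liabilities: Checkable deposits −€335B
So the change in checkable deposits held by the non-bank public at commercial banks is -€335 billion.

-€335 billion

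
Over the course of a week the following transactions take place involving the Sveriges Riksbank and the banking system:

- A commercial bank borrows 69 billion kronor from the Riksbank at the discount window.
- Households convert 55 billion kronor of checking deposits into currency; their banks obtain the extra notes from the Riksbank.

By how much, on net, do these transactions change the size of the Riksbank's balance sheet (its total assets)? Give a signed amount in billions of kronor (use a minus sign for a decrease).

+69 billion

Discount-window loan 69 billion kronor: a Riksbank asset is acquired → +69B.
Currency withdrawal 55 billion kronor: only the composition of liabilities changes → 0.
Net: 69 + 0 = +69 billion.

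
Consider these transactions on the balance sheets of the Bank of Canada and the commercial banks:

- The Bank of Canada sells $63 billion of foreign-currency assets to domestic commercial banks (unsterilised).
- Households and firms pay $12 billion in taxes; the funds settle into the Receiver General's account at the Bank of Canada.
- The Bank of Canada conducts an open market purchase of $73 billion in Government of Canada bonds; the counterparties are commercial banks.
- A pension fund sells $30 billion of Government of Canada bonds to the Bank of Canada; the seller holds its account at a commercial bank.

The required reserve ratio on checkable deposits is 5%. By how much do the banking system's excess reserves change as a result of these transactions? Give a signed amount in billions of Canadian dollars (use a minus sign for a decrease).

+$27.1 billion

FX sale $63 billion: reserves −$63B, deposits 0.
Government account inflow $12 billion: reserves −$12B, deposits −$12B.
OMO purchase (from banks) $73 billion: reserves +$73B, deposits 0.
Asset purchase (from non-banks) $30 billion: reserves +$30B, deposits +$30B.
Totals: Δreserves = +$28B, Δdeposits = +$18B.
Δrequired reserves = 5% × +$18B = +$0.9B.
Δexcess reserves = Δreserves − Δrequired = +$28B − (+$0.9B) = +$27.1 billion.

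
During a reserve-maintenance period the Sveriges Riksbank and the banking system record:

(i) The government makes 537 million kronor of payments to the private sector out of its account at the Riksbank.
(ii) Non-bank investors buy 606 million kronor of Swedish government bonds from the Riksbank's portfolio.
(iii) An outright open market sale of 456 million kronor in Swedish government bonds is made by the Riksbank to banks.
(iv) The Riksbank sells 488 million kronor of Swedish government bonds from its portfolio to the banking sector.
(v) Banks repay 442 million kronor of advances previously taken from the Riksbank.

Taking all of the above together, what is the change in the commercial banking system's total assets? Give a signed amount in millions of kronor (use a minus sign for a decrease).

-511 million

Government spending 537 million kronor: bank balance sheets expand → +537M.
Asset sale (to non-banks) 606 million kronor: bank balance sheets shrink → −606M.
OMO sale (to banks) 456 million kronor: just an asset swap on bank balance sheets → 0.
OMO sale (to banks) 488 million kronor: just an asset swap on bank balance sheets → 0.
Discount-window repayment 442 million kronor: bank balance sheets shrink → −442M.
Net: 537 − 606 + 0 + 0 − 442 = -511 million.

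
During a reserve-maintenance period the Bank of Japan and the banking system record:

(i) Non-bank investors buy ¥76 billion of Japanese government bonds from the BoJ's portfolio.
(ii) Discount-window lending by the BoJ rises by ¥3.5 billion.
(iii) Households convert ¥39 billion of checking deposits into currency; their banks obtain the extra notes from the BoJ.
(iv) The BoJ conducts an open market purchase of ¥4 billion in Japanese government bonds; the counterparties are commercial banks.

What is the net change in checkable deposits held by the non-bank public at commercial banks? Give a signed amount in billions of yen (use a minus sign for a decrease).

BoJ balance sheet:
  Assets:      Securities −¥72B, Loans to banks +¥3.5B
  Liabilities: Bank reserves −¥107.5B, Currency in circulation +¥39B
Commercial banking system:
  Assets:      Reserves at CB −¥107.5B, Securities −¥4B
  Liabilities: Checkable deposits −¥115B, Borrowings from CB +¥3.5B
So the change in checkable deposits held by the non-bank public at commercial banks is -¥115 billion.

-¥115 billion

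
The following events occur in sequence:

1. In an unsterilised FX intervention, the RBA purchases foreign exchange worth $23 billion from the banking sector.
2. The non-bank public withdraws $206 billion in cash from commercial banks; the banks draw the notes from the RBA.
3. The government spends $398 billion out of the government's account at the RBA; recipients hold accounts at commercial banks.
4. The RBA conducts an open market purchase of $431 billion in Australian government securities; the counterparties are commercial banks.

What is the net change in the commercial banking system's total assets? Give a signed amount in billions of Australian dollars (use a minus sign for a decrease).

+$192 billion

RBA balance sheet:
  Assets:      Securities +$431B, Foreign assets +$23B
  Liabilities: Bank reserves +$646B, Currency in circulation +$206B, Government deposits −$398B
Commercial banking system:
  Assets:      Reserves at CB +$646B, Securities −$431B, Foreign assets −$23B
  Liabilities: Checkable deposits +$192B
Change in total bank assets = +$192 billion.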